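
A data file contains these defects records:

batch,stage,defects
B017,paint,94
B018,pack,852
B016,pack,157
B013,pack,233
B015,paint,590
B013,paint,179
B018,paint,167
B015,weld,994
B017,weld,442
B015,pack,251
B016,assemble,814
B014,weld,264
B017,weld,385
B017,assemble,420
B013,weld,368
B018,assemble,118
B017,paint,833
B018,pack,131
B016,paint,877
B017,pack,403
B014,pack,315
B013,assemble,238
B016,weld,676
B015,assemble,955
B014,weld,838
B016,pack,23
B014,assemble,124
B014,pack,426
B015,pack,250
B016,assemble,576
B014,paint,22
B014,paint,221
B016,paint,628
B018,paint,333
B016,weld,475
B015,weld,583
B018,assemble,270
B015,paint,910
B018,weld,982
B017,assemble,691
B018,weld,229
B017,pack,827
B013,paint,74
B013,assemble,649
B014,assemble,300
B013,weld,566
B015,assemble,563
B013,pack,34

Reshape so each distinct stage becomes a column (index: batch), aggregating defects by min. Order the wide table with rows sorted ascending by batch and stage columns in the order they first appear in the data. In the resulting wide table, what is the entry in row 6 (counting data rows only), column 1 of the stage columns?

With rows sorted ascending by batch, row 6 is batch=B018. stage columns in first-appearance order: paint, pack, weld, assemble; column 1 is paint.
Long rows with batch=B018, stage=paint: min(167, 333) = 167.

167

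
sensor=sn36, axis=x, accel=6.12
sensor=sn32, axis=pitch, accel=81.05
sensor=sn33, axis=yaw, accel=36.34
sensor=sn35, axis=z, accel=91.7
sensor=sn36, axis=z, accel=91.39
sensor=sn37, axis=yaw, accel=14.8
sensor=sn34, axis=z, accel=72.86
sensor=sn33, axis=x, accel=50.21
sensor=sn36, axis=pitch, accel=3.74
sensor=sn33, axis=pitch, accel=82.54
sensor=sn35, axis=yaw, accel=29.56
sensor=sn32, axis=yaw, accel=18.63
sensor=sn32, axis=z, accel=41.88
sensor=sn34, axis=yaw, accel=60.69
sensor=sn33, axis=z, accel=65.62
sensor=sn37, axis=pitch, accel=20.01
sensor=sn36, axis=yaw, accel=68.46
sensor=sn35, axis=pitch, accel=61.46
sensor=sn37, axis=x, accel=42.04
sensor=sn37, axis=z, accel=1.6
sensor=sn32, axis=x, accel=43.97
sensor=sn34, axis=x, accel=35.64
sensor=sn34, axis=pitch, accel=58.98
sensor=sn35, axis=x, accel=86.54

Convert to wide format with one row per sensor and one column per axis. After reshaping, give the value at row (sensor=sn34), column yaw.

60.69

Wide layout: rows indexed by sensor, columns are the 4 distinct axis values (x, pitch, yaw, z).
Cell (sensor=sn34, axis=yaw) draws from the long row where sensor=sn34 and axis=yaw, which has accel=60.69.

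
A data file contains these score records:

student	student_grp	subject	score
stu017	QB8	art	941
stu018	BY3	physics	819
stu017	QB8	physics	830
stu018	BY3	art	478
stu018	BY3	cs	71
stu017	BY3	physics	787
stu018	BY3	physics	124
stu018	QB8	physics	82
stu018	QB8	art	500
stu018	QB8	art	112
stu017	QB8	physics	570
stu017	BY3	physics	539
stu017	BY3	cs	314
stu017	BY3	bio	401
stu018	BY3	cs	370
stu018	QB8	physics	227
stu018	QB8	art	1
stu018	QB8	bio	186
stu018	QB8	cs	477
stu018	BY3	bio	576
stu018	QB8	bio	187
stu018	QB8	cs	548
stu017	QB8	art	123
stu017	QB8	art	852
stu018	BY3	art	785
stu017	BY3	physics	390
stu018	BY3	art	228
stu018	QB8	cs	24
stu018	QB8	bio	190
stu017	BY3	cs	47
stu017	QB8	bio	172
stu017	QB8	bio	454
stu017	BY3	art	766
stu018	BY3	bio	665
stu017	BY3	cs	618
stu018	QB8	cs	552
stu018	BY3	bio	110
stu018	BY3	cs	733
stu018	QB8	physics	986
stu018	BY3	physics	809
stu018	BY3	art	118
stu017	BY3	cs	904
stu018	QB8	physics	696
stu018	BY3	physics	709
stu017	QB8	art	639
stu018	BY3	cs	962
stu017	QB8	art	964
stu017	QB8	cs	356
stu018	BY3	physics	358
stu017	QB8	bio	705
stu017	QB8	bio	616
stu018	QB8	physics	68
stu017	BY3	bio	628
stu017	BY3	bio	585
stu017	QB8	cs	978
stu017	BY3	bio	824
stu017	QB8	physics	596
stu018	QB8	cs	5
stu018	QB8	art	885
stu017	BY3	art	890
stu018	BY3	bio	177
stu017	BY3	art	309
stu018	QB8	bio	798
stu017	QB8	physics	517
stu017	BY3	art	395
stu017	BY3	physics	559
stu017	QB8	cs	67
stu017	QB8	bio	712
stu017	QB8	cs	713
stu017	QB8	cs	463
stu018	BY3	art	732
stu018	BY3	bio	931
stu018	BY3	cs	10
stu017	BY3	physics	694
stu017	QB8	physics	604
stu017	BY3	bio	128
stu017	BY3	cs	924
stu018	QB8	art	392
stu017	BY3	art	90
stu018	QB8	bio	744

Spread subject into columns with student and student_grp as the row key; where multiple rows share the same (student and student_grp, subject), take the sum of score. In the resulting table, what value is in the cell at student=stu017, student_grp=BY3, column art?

Rows with student=stu017, student_grp=BY3 and subject=art: score values are 766, 890, 309, 395, 90.
766 + 890 + 309 + 395 + 90 = 2450.

2450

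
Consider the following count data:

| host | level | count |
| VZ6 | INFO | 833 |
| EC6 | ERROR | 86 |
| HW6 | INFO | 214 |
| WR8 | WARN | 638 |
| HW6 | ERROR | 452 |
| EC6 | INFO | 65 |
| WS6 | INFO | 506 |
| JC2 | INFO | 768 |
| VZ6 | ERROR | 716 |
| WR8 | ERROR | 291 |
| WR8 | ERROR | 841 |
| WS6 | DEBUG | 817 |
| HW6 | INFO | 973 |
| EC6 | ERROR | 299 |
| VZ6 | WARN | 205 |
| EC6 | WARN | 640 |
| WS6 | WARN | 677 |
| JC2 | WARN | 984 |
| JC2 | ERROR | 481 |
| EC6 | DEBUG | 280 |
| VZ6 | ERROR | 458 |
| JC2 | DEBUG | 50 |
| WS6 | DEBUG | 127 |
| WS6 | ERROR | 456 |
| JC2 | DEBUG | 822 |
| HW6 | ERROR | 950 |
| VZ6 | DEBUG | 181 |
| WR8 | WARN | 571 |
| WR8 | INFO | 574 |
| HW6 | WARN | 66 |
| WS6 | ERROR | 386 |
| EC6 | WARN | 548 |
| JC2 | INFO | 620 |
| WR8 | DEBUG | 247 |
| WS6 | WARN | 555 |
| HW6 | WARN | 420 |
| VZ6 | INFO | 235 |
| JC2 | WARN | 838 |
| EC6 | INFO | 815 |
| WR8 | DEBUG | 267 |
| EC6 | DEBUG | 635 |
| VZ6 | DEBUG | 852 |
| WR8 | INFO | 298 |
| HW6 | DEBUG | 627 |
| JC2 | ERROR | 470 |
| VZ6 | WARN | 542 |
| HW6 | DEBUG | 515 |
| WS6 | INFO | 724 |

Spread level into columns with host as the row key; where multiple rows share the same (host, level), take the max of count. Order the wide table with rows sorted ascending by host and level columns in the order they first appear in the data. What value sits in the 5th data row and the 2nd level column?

841

With rows sorted ascending by host, row 5 is host=WR8. level columns in first-appearance order: INFO, ERROR, WARN, DEBUG; column 2 is ERROR.
Long rows with host=WR8, level=ERROR: max(291, 841) = 841.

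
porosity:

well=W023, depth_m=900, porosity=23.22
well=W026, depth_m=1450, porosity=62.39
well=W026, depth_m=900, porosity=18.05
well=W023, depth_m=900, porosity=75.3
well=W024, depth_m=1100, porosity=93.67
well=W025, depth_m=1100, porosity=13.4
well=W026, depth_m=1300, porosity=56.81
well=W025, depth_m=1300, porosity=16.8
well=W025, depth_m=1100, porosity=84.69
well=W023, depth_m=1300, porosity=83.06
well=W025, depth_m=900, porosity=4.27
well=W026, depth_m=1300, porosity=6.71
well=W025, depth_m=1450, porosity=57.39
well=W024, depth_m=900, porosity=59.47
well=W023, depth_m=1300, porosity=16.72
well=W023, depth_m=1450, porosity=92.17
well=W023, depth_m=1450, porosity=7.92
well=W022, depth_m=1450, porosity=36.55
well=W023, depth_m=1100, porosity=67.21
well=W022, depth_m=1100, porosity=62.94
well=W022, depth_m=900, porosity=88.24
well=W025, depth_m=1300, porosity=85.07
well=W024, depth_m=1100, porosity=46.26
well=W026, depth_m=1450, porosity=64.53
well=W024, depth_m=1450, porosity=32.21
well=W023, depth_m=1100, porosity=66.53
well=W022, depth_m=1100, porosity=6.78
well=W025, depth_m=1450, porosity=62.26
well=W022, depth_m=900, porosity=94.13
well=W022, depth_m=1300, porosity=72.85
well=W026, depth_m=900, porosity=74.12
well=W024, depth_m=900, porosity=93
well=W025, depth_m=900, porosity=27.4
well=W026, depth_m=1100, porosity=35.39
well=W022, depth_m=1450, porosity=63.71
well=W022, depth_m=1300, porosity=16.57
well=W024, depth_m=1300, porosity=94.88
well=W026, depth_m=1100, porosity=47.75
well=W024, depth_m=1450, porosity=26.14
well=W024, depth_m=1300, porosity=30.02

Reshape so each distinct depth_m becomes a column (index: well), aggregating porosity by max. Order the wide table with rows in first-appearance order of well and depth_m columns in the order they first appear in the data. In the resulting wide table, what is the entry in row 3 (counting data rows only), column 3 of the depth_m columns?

With rows in first-appearance order of well, row 3 is well=W024. depth_m columns in first-appearance order: 900, 1450, 1100, 1300; column 3 is 1100.
Long rows with well=W024, depth_m=1100: max(93.67, 46.26) = 93.67.

93.67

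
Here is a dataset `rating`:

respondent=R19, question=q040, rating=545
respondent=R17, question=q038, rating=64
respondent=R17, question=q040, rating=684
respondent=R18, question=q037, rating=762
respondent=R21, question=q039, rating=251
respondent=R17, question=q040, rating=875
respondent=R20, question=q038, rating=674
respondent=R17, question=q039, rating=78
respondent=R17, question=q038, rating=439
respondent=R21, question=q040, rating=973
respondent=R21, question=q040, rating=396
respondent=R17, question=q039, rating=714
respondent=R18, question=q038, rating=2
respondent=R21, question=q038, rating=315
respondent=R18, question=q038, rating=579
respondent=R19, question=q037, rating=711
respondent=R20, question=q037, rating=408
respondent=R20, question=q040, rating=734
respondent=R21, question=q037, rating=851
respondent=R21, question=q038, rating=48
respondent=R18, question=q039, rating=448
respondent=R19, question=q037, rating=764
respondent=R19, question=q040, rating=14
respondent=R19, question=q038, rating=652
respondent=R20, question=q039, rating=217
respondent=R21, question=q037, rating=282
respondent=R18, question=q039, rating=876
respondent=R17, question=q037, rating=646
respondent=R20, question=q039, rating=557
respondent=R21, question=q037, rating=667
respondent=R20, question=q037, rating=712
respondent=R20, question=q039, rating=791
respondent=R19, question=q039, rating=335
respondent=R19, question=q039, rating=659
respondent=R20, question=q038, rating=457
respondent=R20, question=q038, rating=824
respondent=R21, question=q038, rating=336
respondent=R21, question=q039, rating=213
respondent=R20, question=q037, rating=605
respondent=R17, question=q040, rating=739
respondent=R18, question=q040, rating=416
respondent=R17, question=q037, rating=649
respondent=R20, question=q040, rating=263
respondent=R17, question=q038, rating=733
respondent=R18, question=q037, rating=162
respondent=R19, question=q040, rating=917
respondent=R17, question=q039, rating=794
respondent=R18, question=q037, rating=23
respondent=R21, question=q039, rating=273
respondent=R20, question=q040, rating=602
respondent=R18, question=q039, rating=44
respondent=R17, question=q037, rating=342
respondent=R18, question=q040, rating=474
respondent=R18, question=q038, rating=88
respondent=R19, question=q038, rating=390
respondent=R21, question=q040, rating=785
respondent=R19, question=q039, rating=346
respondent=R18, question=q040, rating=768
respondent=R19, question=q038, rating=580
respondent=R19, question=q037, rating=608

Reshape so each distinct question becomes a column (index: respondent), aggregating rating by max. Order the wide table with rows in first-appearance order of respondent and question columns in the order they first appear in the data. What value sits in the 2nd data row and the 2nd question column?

733

With rows in first-appearance order of respondent, row 2 is respondent=R17. question columns in first-appearance order: q040, q038, q037, q039; column 2 is q038.
Long rows with respondent=R17, question=q038: max(64, 439, 733) = 733.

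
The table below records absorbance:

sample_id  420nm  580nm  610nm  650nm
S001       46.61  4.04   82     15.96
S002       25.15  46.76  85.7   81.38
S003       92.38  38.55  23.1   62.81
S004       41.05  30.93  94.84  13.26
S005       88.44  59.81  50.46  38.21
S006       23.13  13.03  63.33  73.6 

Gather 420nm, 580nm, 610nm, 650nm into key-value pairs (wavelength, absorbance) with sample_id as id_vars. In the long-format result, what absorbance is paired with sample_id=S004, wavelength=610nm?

94.84

Unpivoting turns each (sample_id, wide-column) pair into one long row.
The wide cell at row S004, column 610nm holds 94.84, so the long row (S004, 610nm) has absorbance=94.84.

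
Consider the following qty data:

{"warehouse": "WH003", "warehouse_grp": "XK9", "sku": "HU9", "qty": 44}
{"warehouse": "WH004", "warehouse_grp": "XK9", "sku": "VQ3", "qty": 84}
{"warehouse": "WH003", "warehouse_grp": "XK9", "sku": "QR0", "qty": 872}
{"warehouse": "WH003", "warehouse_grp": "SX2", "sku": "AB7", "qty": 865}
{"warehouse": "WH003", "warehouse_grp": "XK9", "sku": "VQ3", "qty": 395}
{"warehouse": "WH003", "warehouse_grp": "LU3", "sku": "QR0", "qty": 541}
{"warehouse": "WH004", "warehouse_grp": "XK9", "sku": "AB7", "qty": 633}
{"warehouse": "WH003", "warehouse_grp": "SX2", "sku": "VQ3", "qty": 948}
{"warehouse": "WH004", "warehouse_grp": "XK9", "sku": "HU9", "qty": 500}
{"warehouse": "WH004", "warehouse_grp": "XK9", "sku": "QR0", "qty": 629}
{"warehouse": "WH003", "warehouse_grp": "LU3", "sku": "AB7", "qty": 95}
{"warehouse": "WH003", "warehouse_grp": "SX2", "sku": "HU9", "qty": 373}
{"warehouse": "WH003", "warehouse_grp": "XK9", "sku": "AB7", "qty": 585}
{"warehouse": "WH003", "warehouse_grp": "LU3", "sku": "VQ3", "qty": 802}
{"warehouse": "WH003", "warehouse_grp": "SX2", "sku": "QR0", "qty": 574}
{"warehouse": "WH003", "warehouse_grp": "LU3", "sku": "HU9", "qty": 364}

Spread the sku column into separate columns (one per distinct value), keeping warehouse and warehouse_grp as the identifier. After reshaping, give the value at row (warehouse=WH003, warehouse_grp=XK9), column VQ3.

Wide layout: rows indexed by warehouse and warehouse_grp, columns are the 4 distinct sku values (HU9, VQ3, QR0, AB7).
Cell (warehouse=WH003, warehouse_grp=XK9, sku=VQ3) draws from the long row where warehouse=WH003, warehouse_grp=XK9 and sku=VQ3, which has qty=395.

395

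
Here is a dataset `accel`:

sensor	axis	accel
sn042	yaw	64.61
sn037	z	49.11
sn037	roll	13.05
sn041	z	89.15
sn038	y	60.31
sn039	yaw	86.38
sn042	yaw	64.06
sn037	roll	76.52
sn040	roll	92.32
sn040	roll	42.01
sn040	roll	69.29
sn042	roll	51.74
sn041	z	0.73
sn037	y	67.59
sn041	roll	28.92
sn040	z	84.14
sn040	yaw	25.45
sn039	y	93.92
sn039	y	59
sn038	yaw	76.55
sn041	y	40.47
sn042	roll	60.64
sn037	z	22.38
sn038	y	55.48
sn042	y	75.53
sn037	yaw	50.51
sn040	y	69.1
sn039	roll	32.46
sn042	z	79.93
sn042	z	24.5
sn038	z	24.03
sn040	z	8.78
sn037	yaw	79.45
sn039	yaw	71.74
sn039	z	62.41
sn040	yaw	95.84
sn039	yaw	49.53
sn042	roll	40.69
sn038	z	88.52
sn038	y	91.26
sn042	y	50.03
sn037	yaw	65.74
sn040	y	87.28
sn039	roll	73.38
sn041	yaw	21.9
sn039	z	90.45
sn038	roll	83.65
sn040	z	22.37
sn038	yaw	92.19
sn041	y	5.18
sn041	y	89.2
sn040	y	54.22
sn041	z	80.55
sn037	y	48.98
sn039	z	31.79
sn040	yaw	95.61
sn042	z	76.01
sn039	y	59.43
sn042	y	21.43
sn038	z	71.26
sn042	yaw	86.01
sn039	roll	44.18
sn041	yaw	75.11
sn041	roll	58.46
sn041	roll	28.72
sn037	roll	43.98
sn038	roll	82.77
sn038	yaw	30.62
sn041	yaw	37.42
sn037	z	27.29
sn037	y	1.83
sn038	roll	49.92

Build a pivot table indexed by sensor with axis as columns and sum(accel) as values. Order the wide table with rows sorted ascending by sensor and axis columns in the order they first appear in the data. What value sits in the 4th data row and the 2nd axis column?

115.29

With rows sorted ascending by sensor, row 4 is sensor=sn040. axis columns in first-appearance order: yaw, z, roll, y; column 2 is z.
Long rows with sensor=sn040, axis=z: 84.14 + 8.78 + 22.37 = 115.29.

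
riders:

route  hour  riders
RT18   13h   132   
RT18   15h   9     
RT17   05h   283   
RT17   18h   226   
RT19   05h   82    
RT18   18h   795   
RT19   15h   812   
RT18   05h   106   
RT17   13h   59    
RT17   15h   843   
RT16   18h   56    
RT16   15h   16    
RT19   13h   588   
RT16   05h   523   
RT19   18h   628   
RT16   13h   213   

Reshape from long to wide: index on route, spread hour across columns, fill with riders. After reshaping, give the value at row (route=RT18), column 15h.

Wide layout: rows indexed by route, columns are the 4 distinct hour values (13h, 15h, 05h, 18h).
Cell (route=RT18, hour=15h) draws from the long row where route=RT18 and hour=15h, which has riders=9.

9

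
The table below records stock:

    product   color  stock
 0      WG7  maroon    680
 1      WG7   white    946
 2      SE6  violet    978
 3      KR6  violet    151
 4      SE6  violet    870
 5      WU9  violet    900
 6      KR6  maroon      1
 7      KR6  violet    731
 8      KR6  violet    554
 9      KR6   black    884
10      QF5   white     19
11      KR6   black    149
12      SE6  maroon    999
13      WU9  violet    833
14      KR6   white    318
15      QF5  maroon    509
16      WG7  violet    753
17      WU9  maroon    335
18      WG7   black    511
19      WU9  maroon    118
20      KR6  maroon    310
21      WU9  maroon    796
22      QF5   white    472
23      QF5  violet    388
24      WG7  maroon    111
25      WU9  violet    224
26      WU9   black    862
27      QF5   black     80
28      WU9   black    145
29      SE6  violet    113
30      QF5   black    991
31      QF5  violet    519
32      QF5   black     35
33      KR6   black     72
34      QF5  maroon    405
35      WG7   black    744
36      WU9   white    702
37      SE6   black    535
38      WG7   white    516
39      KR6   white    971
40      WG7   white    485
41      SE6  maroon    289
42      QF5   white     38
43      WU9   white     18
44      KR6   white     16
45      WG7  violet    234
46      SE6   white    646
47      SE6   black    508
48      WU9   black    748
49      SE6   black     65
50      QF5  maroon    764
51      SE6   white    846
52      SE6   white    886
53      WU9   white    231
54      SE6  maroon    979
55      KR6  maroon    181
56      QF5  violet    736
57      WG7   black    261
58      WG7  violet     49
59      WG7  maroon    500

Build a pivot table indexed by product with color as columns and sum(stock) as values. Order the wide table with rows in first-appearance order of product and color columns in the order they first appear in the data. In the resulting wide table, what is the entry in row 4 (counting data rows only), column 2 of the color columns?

With rows in first-appearance order of product, row 4 is product=WU9. color columns in first-appearance order: maroon, white, violet, black; column 2 is white.
Long rows with product=WU9, color=white: 702 + 18 + 231 = 951.

951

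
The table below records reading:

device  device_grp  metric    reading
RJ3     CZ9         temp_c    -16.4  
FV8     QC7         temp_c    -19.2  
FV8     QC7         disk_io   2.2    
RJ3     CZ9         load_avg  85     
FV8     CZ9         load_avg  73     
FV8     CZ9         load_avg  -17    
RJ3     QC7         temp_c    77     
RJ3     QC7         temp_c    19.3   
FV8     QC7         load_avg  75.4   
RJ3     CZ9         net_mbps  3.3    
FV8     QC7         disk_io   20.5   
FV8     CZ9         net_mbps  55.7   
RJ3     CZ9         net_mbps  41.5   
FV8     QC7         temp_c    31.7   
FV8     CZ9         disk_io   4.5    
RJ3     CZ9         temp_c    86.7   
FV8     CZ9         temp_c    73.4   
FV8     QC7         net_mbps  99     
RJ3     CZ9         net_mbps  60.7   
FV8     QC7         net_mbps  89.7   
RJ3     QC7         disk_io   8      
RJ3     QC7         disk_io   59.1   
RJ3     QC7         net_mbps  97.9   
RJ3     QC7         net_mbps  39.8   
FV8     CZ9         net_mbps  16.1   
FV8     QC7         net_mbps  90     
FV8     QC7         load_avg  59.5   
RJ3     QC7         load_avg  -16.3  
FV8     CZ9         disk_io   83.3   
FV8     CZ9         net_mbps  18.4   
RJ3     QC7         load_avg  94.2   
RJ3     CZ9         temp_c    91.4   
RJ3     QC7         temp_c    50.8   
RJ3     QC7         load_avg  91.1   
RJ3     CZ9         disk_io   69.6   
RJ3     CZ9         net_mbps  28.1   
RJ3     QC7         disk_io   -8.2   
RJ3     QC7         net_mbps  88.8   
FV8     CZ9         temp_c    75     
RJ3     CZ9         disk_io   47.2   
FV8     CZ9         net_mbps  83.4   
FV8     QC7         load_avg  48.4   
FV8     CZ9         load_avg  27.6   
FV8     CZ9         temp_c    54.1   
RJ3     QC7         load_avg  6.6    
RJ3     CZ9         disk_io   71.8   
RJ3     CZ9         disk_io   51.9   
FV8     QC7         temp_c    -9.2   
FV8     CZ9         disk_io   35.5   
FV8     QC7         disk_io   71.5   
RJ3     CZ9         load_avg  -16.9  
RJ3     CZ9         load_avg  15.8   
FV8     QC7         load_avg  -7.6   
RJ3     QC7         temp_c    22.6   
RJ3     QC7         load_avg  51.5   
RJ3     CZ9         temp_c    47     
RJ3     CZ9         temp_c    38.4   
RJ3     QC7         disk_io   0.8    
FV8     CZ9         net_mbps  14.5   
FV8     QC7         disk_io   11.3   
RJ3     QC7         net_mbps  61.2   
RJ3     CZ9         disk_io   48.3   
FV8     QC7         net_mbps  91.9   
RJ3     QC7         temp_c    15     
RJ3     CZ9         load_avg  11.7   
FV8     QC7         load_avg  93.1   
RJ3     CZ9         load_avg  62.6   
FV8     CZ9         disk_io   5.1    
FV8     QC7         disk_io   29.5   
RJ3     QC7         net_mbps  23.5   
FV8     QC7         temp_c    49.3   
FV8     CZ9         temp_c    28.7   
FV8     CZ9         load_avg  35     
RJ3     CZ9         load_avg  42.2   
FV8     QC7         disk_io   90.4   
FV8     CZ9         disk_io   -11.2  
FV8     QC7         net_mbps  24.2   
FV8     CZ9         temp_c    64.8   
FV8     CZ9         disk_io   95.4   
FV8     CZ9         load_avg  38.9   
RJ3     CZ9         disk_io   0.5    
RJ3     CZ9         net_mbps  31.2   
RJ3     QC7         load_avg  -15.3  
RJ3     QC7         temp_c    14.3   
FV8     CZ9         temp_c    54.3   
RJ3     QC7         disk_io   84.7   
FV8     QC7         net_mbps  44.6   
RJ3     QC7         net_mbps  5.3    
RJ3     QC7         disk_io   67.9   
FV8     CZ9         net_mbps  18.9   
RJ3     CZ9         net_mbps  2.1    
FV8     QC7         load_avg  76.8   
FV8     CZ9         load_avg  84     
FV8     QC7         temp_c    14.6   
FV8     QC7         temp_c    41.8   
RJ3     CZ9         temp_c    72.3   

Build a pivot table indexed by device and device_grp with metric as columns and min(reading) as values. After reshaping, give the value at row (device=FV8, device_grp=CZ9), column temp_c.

28.7

Rows with device=FV8, device_grp=CZ9 and metric=temp_c: reading values are 73.4, 75, 54.1, 28.7, 64.8, 54.3.
min(73.4, 75, 54.1, 28.7, 64.8, 54.3) = 28.7.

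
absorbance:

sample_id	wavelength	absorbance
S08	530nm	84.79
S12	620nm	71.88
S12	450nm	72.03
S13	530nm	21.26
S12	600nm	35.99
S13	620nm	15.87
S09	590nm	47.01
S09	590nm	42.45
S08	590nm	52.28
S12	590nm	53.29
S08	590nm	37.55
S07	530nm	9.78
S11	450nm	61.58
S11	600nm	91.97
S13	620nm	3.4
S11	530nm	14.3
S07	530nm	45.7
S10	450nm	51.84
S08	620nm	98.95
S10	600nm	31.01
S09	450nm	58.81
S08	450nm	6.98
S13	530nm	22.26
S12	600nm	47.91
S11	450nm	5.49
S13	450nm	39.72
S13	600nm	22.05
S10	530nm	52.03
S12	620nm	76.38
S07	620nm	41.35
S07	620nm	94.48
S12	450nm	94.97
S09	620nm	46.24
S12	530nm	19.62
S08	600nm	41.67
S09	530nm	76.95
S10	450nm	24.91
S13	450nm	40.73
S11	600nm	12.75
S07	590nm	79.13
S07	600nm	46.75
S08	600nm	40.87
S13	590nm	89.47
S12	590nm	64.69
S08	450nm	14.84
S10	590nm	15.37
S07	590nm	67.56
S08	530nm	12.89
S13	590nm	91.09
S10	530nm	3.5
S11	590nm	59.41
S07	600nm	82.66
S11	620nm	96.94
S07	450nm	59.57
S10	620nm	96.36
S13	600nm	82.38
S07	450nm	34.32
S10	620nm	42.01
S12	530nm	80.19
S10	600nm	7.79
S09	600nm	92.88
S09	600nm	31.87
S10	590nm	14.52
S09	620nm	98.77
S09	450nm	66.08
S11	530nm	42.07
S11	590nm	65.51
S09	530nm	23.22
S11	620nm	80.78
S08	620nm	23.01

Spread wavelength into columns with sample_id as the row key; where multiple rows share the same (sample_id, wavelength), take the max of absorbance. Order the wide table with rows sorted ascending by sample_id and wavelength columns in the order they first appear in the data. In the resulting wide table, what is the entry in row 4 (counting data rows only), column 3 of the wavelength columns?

With rows sorted ascending by sample_id, row 4 is sample_id=S10. wavelength columns in first-appearance order: 530nm, 620nm, 450nm, 600nm, 590nm; column 3 is 450nm.
Long rows with sample_id=S10, wavelength=450nm: max(51.84, 24.91) = 51.84.

51.84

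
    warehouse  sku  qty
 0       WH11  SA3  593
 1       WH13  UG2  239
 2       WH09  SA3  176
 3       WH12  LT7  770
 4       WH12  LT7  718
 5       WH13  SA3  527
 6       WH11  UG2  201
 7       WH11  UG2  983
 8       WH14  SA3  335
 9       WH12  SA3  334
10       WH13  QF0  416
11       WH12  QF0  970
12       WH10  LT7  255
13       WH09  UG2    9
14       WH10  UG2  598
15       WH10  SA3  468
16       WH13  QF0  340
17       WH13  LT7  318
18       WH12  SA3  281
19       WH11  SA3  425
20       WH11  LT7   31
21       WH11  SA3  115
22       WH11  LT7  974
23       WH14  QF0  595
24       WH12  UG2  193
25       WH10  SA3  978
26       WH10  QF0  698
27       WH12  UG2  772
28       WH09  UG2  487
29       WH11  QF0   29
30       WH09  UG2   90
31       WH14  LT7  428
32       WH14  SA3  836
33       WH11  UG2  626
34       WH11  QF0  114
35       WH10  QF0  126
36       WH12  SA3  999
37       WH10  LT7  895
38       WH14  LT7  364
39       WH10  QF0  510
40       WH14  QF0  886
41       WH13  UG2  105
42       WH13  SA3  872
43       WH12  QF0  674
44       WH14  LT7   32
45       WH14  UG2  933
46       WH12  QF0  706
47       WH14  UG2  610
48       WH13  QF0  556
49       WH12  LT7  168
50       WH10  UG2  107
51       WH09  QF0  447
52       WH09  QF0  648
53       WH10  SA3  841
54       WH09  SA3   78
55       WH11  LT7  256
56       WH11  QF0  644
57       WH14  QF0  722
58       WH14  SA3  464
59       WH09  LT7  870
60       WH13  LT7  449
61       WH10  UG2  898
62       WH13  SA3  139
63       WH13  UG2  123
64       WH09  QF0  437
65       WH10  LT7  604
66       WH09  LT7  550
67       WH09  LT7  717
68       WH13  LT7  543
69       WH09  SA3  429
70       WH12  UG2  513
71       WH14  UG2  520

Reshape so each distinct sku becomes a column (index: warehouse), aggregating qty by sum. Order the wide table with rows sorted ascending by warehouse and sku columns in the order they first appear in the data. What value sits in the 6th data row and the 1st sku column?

1635

With rows sorted ascending by warehouse, row 6 is warehouse=WH14. sku columns in first-appearance order: SA3, UG2, LT7, QF0; column 1 is SA3.
Long rows with warehouse=WH14, sku=SA3: 335 + 836 + 464 = 1635.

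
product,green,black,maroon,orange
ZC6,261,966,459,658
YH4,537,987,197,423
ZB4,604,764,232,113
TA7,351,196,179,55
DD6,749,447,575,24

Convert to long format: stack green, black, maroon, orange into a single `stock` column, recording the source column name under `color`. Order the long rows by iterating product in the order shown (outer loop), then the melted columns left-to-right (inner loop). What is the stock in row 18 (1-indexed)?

20 rows total (5 × 4). Row 18: index ⌊(18-1)/4⌋ = 4 into product → DD6; (18-1) mod 4 = 1 into the melted columns → black.
So row 18 is (DD6, black, 447); stock = 447.

447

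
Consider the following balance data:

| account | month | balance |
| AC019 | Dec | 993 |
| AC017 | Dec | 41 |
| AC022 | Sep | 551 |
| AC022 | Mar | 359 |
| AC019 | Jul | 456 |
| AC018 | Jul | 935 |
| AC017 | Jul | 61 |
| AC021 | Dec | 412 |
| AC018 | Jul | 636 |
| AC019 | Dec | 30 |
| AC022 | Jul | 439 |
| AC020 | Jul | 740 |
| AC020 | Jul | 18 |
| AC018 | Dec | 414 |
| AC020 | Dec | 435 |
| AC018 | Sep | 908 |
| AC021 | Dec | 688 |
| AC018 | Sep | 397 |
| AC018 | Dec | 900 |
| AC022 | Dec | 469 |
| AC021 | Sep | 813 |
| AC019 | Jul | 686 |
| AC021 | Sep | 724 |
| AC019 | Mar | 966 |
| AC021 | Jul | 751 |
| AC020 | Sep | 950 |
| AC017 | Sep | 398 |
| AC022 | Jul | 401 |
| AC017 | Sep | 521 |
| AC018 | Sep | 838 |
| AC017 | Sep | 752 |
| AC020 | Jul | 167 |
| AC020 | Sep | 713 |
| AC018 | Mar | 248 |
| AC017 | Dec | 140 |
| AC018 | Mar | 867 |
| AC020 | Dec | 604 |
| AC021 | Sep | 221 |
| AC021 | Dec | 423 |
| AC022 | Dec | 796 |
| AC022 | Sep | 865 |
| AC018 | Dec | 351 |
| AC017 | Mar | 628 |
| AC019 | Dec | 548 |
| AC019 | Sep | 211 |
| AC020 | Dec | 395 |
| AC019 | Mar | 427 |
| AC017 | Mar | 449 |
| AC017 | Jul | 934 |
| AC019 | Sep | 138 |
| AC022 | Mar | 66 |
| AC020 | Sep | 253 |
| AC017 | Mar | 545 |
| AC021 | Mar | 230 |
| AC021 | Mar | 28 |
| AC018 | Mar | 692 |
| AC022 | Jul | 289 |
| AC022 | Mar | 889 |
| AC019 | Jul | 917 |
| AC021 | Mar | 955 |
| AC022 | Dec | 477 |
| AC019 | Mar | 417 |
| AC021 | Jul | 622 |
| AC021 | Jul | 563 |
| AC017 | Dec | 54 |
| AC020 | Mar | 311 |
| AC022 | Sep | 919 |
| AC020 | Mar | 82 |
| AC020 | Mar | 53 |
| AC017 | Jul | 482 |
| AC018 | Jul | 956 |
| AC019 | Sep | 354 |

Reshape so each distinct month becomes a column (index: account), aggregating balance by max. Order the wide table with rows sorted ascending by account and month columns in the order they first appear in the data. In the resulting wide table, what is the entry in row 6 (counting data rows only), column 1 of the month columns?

796

With rows sorted ascending by account, row 6 is account=AC022. month columns in first-appearance order: Dec, Sep, Mar, Jul; column 1 is Dec.
Long rows with account=AC022, month=Dec: max(469, 796, 477) = 796.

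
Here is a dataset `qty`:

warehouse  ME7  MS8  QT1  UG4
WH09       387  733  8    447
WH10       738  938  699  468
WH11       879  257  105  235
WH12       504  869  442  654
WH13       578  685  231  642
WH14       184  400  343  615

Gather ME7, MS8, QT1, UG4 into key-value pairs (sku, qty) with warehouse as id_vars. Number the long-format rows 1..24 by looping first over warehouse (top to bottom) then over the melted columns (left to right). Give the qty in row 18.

24 rows total (6 × 4). Row 18: index ⌊(18-1)/4⌋ = 4 into warehouse → WH13; (18-1) mod 4 = 1 into the melted columns → MS8.
So row 18 is (WH13, MS8, 685); qty = 685.

685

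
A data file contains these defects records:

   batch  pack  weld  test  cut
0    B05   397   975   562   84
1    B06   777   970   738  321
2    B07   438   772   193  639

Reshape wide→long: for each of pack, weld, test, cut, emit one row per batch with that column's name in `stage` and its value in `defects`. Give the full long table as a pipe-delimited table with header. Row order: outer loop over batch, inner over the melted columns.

| batch | stage | defects |
| B05 | pack | 397 |
| B05 | weld | 975 |
| B05 | test | 562 |
| B05 | cut | 84 |
| B06 | pack | 777 |
| B06 | weld | 970 |
| B06 | test | 738 |
| B06 | cut | 321 |
| B07 | pack | 438 |
| B07 | weld | 772 |
| B07 | test | 193 |
| B07 | cut | 639 |

Each (batch, column) pair becomes one row: 3 × 4 = 12 rows.
For example, (B05, pack) → defects=397.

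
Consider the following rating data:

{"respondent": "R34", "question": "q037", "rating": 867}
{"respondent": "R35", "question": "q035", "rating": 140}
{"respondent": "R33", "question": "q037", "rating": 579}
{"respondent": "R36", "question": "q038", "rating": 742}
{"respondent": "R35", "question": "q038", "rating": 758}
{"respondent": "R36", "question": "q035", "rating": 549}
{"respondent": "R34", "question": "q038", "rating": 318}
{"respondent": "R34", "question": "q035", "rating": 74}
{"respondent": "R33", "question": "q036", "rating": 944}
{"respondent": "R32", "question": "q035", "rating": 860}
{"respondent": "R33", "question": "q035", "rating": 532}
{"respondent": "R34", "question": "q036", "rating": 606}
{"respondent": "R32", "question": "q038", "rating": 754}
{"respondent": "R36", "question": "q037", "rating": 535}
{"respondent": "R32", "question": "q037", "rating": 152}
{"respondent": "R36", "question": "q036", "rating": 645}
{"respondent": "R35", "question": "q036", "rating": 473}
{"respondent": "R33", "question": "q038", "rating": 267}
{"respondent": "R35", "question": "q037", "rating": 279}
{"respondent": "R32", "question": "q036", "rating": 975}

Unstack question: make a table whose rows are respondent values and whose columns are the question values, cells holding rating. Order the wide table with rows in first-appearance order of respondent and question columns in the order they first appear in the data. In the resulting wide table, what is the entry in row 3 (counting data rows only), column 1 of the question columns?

579

With rows in first-appearance order of respondent, row 3 is respondent=R33. question columns in first-appearance order: q037, q035, q038, q036; column 1 is q037.
Long rows with respondent=R33, question=q037: rating = 579.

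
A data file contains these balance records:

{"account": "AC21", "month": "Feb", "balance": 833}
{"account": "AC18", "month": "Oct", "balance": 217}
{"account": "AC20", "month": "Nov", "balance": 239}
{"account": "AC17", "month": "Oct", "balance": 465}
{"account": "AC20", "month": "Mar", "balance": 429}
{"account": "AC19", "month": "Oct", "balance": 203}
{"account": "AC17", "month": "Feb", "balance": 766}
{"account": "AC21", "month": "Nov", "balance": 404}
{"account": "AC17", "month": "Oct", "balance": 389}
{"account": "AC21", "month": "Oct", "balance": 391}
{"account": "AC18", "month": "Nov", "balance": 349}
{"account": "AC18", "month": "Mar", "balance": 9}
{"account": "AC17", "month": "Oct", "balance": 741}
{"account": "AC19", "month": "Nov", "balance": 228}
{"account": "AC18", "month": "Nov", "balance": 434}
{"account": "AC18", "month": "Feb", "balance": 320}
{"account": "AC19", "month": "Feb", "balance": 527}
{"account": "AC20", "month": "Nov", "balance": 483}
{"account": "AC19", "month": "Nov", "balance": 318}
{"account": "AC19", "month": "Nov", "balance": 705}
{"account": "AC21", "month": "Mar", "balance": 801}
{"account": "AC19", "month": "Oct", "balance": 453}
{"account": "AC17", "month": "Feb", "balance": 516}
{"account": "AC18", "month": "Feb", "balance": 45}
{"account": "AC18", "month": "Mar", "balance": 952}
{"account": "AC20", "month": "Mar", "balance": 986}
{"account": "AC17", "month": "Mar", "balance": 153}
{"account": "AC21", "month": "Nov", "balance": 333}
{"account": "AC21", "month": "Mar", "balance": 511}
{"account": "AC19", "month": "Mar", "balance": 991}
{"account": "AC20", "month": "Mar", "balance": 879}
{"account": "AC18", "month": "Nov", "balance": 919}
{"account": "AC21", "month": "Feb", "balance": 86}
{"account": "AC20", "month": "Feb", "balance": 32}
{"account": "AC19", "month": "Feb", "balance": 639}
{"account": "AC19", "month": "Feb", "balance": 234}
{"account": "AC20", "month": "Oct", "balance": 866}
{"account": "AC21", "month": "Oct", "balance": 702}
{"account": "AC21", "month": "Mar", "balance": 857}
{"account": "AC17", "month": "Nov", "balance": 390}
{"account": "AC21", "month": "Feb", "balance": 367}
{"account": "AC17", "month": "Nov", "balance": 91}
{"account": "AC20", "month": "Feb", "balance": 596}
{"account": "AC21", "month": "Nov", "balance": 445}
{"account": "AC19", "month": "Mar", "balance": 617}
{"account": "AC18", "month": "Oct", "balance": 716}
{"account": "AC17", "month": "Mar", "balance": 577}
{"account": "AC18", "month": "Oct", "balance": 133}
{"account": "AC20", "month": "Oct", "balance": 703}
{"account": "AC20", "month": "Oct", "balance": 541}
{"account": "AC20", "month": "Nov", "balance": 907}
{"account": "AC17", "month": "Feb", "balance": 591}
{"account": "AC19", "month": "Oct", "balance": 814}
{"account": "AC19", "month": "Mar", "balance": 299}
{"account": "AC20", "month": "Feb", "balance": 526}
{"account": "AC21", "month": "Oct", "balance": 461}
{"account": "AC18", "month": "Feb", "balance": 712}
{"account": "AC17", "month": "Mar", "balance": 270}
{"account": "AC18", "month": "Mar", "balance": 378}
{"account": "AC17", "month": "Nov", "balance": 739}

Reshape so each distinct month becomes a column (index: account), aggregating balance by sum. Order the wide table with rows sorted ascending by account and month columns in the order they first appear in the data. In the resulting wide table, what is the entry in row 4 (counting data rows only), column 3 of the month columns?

1629

With rows sorted ascending by account, row 4 is account=AC20. month columns in first-appearance order: Feb, Oct, Nov, Mar; column 3 is Nov.
Long rows with account=AC20, month=Nov: 239 + 483 + 907 = 1629.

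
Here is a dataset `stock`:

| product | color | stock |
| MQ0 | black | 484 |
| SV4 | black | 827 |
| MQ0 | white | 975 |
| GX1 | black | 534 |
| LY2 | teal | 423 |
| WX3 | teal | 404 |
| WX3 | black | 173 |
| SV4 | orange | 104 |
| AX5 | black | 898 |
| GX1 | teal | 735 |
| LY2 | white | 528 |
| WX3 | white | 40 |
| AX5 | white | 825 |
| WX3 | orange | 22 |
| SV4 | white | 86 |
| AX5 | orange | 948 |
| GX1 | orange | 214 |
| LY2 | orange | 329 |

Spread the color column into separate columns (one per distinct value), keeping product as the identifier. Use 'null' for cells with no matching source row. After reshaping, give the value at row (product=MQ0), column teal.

No long-format row has product=MQ0 and color=teal, so the cell is null.

null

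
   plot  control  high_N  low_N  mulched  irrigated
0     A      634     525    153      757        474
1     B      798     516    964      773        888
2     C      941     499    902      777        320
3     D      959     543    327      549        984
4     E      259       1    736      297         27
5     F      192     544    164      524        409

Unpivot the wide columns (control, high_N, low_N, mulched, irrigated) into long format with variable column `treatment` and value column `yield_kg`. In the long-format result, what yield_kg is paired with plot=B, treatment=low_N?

Unpivoting turns each (plot, wide-column) pair into one long row.
The wide cell at row B, column low_N holds 964, so the long row (B, low_N) has yield_kg=964.

964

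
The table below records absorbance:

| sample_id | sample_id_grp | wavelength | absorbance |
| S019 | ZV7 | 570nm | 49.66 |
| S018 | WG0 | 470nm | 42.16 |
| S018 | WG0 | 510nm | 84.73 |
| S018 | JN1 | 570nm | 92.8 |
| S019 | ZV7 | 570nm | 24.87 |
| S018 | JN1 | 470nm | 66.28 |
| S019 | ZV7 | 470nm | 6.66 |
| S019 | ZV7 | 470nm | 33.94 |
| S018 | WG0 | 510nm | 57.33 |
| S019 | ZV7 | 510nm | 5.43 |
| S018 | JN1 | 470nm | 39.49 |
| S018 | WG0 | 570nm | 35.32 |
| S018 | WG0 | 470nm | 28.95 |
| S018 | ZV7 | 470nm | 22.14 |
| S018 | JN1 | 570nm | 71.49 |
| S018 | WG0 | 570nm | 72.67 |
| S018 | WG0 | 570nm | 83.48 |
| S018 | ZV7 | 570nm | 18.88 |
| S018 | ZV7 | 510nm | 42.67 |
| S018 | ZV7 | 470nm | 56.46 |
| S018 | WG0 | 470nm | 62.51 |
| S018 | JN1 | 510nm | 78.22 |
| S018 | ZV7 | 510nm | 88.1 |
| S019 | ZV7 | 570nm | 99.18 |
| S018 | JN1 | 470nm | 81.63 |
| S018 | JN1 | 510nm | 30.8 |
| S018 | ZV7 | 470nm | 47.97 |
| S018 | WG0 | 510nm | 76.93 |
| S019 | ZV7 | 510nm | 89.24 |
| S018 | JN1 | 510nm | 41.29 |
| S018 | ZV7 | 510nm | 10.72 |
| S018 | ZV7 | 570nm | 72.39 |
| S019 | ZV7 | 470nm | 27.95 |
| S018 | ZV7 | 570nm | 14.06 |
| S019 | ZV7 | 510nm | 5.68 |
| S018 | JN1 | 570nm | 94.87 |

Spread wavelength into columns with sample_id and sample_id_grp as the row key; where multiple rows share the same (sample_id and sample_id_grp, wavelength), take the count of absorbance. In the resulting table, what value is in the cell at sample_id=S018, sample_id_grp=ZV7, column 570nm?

3

Rows with sample_id=S018, sample_id_grp=ZV7 and wavelength=570nm: absorbance values are 18.88, 72.39, 14.06.
3 rows match — count = 3.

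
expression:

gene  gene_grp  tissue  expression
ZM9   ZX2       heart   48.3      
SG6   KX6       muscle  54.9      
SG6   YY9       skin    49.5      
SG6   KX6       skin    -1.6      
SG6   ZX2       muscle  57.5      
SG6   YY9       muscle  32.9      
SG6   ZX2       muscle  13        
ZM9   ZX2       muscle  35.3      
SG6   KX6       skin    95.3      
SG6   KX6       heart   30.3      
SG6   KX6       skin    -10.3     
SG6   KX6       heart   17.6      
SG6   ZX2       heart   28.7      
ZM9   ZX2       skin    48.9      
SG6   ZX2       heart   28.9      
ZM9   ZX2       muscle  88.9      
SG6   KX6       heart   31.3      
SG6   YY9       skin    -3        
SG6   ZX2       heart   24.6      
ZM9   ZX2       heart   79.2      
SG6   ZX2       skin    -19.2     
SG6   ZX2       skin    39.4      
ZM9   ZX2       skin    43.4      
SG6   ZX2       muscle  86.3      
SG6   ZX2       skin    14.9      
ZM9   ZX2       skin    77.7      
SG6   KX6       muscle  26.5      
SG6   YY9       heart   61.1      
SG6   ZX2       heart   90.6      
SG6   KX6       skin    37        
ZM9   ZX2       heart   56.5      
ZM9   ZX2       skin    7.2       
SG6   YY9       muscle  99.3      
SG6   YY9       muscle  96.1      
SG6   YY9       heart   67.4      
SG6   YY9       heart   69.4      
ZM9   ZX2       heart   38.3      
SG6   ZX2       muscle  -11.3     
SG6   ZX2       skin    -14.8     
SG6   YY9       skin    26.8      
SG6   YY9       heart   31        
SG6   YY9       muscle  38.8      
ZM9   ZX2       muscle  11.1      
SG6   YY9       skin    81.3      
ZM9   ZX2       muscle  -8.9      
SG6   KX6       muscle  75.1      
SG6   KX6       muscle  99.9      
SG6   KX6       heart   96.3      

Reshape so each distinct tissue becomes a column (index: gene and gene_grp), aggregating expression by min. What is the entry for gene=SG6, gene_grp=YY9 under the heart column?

Rows with gene=SG6, gene_grp=YY9 and tissue=heart: expression values are 61.1, 67.4, 69.4, 31.
min(61.1, 67.4, 69.4, 31) = 31.

31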